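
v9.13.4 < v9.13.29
True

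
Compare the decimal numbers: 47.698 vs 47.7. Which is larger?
47.7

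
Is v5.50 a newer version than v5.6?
Yes. Version numbers are compared segment by segment as integers, not as decimals: minor version 50 > 6, so v5.50 > v5.6 (even though the decimal 5.50 < 5.6).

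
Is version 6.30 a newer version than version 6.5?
Yes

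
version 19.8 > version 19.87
False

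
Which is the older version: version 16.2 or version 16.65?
version 16.2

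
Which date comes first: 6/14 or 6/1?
6/1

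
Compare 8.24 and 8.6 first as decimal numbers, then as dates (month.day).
As decimals: 8.24 < 8.6. As dates: 8/24 is later than 8/6 (day 24 > day 6).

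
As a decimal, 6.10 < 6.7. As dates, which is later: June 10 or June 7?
June 10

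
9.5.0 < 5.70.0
False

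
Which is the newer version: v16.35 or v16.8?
v16.35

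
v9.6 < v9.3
False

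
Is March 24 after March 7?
Yes. Day 24 comes after day 7 in March — this is a date comparison, not a decimal one (the decimal 3.24 would be smaller than 3.7).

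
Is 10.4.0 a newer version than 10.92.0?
No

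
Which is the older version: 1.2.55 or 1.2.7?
1.2.7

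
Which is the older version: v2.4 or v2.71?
v2.4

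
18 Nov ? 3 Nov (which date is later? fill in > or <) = >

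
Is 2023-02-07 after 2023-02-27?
No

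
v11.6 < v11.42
True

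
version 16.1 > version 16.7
False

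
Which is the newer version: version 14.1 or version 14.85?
version 14.85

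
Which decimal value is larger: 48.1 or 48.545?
48.545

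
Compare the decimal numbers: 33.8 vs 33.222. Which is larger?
33.8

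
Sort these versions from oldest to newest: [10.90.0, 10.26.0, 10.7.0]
[10.7.0, 10.26.0, 10.90.0]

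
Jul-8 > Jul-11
False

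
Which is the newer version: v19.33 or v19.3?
v19.33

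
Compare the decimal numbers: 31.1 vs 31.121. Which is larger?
31.121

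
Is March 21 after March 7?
Yes. Day 21 comes after day 7 in March — this is a date comparison, not a decimal one (the decimal 3.21 would be smaller than 3.7).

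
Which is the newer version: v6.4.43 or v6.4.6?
v6.4.43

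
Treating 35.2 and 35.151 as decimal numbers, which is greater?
35.2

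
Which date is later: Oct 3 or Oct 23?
Oct 23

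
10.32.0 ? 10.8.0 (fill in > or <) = >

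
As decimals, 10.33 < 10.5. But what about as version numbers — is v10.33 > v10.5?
True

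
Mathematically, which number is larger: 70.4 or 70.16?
70.4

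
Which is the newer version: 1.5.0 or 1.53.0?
1.53.0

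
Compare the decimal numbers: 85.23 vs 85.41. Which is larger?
85.41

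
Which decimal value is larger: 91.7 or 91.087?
91.7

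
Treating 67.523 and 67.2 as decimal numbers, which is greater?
67.523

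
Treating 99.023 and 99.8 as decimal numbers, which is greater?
99.8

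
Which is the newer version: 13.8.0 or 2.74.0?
13.8.0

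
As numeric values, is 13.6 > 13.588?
True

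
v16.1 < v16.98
True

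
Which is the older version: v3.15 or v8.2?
v3.15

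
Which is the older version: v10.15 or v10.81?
v10.15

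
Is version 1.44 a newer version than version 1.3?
Yes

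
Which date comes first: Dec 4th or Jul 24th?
Jul 24th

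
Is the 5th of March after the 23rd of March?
No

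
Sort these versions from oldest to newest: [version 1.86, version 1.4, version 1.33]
[version 1.4, version 1.33, version 1.86]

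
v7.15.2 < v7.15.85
True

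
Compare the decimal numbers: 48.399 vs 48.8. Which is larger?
48.8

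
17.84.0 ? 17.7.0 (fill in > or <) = >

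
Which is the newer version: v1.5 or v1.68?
v1.68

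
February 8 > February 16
False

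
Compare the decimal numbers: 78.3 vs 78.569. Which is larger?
78.569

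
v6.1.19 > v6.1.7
True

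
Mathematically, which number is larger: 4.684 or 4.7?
4.7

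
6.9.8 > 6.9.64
False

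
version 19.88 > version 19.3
True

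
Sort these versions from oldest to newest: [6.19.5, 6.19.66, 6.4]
[6.4, 6.19.5, 6.19.66]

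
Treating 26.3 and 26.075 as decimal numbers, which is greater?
26.3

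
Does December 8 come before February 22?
No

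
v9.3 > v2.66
True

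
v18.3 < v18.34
True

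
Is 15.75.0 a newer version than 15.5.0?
Yes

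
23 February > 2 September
False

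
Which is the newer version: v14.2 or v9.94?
v14.2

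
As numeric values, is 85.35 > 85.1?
True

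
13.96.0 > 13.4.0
True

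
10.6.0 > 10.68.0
False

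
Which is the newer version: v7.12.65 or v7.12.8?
v7.12.65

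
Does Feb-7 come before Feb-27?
Yes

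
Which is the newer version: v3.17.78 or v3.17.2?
v3.17.78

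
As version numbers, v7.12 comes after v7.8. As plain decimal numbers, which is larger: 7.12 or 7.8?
7.8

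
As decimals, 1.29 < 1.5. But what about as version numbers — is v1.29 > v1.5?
True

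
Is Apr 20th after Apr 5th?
Yes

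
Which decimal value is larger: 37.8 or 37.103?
37.8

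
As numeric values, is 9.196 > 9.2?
False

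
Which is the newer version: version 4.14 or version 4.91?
version 4.91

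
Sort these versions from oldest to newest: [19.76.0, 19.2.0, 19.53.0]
[19.2.0, 19.53.0, 19.76.0]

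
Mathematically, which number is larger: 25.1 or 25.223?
25.223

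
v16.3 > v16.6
False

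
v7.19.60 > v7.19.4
True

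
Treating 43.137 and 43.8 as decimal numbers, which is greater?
43.8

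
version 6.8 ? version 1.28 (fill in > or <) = >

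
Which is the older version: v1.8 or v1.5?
v1.5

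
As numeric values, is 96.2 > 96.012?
True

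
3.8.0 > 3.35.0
False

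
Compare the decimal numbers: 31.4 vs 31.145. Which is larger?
31.4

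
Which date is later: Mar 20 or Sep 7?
Sep 7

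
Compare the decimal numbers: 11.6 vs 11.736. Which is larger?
11.736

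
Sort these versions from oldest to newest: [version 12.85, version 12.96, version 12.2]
[version 12.2, version 12.85, version 12.96]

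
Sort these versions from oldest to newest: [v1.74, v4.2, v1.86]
[v1.74, v1.86, v4.2]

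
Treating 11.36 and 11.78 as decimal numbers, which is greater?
11.78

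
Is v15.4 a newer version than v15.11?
No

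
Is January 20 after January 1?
Yes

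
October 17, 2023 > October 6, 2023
True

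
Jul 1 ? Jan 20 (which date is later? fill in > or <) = >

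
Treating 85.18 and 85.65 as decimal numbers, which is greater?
85.65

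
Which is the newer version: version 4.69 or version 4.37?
version 4.69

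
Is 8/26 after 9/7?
No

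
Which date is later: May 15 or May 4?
May 15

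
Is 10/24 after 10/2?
Yes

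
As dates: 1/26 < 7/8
True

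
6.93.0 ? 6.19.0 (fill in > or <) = >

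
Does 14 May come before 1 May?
No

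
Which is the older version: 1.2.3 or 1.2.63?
1.2.3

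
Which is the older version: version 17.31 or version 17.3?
version 17.3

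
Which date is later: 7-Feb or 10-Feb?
10-Feb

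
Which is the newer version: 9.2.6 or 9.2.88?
9.2.88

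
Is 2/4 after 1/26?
Yes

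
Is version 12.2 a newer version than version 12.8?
No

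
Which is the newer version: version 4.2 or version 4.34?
version 4.34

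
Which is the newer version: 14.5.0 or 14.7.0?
14.7.0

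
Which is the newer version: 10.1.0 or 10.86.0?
10.86.0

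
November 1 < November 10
True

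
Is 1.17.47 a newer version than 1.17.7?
Yes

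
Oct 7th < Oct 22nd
True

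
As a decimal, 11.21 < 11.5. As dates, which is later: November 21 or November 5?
November 21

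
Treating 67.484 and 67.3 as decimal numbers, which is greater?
67.484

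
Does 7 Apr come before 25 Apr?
Yes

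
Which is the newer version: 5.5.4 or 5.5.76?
5.5.76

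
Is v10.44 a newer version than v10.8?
Yes. Version numbers are compared segment by segment as integers, not as decimals: minor version 44 > 8, so v10.44 > v10.8 (even though the decimal 10.44 < 10.8).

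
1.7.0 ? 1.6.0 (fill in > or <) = >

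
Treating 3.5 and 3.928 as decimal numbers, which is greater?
3.928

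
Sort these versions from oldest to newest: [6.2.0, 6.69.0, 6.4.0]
[6.2.0, 6.4.0, 6.69.0]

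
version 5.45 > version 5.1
True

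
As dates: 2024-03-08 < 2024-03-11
True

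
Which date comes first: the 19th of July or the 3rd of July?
the 3rd of July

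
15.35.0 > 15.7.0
True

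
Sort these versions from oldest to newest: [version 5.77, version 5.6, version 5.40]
[version 5.6, version 5.40, version 5.77]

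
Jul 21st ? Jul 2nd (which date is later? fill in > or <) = >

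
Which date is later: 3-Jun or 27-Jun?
27-Jun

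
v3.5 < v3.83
True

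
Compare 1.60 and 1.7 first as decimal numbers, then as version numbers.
As decimals: 1.60 < 1.7. As versions: v1.60 > v1.7 (minor version 60 > 7).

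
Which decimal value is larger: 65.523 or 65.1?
65.523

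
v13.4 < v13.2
False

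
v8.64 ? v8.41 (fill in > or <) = >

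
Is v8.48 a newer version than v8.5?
Yes. Version numbers are compared segment by segment as integers, not as decimals: minor version 48 > 5, so v8.48 > v8.5 (even though the decimal 8.48 < 8.5).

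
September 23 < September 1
False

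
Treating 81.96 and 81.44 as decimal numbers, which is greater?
81.96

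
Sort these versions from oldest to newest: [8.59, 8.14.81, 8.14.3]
[8.14.3, 8.14.81, 8.59]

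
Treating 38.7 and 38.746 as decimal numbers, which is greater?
38.746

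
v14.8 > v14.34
False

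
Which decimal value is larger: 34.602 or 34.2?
34.602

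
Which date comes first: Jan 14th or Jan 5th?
Jan 5th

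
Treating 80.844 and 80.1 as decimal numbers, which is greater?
80.844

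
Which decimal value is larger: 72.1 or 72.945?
72.945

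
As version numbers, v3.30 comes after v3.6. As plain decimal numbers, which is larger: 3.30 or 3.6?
3.6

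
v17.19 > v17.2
True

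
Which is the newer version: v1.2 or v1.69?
v1.69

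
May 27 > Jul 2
False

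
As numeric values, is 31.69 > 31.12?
True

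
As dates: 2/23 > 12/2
False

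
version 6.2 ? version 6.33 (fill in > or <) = <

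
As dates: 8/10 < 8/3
False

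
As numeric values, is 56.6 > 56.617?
False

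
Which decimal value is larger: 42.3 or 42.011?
42.3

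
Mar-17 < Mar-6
False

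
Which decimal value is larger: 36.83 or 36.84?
36.84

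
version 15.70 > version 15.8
True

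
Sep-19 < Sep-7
False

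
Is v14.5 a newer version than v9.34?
Yes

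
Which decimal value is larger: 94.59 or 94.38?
94.59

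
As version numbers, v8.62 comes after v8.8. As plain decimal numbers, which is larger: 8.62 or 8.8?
8.8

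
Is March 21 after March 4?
Yes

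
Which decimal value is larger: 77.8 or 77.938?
77.938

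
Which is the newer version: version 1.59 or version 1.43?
version 1.59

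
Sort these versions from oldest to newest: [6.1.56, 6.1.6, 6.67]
[6.1.6, 6.1.56, 6.67]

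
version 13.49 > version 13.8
True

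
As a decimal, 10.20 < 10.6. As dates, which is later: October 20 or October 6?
October 20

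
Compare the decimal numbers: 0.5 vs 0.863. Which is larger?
0.863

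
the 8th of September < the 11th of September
True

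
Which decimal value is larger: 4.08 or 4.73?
4.73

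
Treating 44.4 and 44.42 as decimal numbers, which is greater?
44.42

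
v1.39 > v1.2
True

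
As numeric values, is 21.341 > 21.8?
False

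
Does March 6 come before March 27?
Yes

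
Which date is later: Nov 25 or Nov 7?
Nov 25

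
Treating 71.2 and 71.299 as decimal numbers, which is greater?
71.299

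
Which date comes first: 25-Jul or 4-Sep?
25-Jul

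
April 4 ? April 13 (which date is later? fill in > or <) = <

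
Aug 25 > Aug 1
True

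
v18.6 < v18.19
True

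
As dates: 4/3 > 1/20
True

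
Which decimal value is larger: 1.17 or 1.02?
1.17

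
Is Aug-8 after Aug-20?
No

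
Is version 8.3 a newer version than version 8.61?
No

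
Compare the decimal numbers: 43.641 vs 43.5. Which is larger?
43.641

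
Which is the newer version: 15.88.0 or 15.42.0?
15.88.0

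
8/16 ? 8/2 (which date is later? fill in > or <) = >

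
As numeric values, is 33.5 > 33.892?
False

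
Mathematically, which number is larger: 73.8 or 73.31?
73.8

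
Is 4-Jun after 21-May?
Yes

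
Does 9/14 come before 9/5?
No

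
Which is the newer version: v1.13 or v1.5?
v1.13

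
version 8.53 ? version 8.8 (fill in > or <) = >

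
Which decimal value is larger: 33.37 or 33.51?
33.51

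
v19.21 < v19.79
True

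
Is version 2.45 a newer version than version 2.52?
No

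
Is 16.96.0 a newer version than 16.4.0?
Yes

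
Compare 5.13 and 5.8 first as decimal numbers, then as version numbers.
As decimals: 5.13 < 5.8. As versions: v5.13 > v5.8 (minor version 13 > 8).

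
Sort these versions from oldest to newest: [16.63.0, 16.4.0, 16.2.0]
[16.2.0, 16.4.0, 16.63.0]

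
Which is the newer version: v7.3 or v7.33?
v7.33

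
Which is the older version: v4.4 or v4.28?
v4.4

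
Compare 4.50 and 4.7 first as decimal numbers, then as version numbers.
As decimals: 4.50 < 4.7. As versions: v4.50 > v4.7 (minor version 50 > 7).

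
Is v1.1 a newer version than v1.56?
No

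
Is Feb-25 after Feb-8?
Yes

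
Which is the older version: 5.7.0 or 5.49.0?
5.7.0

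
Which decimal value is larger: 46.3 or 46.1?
46.3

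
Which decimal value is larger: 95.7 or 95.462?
95.7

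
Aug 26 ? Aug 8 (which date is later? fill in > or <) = >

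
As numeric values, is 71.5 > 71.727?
False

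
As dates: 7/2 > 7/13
False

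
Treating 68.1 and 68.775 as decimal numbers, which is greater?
68.775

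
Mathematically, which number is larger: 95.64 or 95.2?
95.64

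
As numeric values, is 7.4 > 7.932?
False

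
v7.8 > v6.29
True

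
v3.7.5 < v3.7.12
True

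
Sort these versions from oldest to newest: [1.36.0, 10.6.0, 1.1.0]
[1.1.0, 1.36.0, 10.6.0]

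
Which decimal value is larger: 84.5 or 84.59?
84.59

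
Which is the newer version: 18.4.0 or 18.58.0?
18.58.0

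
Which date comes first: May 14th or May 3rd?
May 3rd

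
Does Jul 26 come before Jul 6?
No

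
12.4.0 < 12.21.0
True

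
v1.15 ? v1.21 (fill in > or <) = <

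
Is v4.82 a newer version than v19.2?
No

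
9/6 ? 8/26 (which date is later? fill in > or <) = >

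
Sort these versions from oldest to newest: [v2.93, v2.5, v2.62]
[v2.5, v2.62, v2.93]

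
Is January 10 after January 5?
Yes. Day 10 comes after day 5 in January — this is a date comparison, not a decimal one (the decimal 1.10 would be smaller than 1.5).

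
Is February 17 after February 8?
Yes. Day 17 comes after day 8 in February — this is a date comparison, not a decimal one (the decimal 2.17 would be smaller than 2.8).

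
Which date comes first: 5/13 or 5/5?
5/5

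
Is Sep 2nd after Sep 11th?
No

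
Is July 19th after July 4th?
Yes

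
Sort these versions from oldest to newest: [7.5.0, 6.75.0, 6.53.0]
[6.53.0, 6.75.0, 7.5.0]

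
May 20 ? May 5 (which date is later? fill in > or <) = >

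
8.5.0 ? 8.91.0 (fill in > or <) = <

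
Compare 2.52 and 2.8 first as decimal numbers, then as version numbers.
As decimals: 2.52 < 2.8. As versions: v2.52 > v2.8 (minor version 52 > 8).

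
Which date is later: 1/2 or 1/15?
1/15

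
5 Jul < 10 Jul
True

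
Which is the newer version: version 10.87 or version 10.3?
version 10.87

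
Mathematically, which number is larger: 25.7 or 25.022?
25.7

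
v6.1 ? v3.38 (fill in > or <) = >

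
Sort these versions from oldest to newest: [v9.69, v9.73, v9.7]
[v9.7, v9.69, v9.73]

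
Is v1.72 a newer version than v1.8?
Yes. Version numbers are compared segment by segment as integers, not as decimals: minor version 72 > 8, so v1.72 > v1.8 (even though the decimal 1.72 < 1.8).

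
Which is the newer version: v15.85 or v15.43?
v15.85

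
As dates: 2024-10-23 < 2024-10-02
False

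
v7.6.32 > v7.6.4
True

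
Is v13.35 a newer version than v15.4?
No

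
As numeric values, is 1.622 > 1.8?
False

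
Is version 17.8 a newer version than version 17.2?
Yes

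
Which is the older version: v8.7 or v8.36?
v8.7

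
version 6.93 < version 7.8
True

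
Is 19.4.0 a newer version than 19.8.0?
No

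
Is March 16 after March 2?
Yes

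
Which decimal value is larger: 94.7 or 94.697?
94.7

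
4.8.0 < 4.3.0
False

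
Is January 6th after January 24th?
No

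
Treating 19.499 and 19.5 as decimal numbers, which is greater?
19.5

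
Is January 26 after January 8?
Yes. Day 26 comes after day 8 in January — this is a date comparison, not a decimal one (the decimal 1.26 would be smaller than 1.8).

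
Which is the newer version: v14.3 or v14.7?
v14.7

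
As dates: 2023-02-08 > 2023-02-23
False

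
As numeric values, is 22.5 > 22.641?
False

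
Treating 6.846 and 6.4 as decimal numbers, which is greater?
6.846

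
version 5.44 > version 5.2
True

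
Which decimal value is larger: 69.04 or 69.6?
69.6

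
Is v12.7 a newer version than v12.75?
No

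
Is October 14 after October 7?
Yes. Day 14 comes after day 7 in October — this is a date comparison, not a decimal one (the decimal 10.14 would be smaller than 10.7).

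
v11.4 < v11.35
True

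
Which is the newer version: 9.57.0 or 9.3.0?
9.57.0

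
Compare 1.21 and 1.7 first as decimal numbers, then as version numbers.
As decimals: 1.21 < 1.7. As versions: v1.21 > v1.7 (minor version 21 > 7).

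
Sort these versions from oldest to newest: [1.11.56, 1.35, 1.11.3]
[1.11.3, 1.11.56, 1.35]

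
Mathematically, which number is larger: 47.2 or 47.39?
47.39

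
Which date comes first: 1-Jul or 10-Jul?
1-Jul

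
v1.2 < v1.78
True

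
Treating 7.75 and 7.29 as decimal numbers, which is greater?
7.75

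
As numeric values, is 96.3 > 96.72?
False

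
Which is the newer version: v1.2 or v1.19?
v1.19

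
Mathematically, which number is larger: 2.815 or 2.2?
2.815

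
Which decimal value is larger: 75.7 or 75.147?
75.7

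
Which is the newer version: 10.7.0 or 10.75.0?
10.75.0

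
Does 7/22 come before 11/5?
Yes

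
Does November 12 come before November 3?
No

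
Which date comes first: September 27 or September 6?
September 6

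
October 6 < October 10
True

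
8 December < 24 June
False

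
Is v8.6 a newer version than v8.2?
Yes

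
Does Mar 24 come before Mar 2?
No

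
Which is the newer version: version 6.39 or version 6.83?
version 6.83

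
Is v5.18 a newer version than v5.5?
Yes. Version numbers are compared segment by segment as integers, not as decimals: minor version 18 > 5, so v5.18 > v5.5 (even though the decimal 5.18 < 5.5).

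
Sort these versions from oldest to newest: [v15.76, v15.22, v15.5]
[v15.5, v15.22, v15.76]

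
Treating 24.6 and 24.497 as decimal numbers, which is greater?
24.6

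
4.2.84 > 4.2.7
True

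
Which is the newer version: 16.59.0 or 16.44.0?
16.59.0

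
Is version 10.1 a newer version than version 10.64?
No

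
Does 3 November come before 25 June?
No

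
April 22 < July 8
True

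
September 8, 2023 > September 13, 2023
False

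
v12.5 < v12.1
False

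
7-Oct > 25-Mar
True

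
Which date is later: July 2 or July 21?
July 21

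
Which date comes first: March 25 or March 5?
March 5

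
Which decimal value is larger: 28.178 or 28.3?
28.3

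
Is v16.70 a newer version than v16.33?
Yes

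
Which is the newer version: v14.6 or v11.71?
v14.6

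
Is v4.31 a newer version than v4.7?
Yes. Version numbers are compared segment by segment as integers, not as decimals: minor version 31 > 7, so v4.31 > v4.7 (even though the decimal 4.31 < 4.7).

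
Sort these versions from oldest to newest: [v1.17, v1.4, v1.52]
[v1.4, v1.17, v1.52]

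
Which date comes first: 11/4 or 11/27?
11/4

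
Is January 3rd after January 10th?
No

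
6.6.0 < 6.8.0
True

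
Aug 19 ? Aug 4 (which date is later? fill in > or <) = >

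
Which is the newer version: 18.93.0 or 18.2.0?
18.93.0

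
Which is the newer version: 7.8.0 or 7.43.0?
7.43.0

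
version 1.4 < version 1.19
True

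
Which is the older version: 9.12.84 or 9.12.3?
9.12.3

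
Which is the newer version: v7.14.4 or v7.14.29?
v7.14.29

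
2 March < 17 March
True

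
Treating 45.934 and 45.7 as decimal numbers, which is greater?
45.934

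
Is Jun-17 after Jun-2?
Yes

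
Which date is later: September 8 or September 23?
September 23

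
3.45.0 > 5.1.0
False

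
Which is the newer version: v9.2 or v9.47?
v9.47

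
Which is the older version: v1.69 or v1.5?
v1.5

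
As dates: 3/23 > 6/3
False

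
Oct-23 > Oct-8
True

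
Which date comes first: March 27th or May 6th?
March 27th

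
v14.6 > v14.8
False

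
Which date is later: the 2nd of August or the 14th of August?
the 14th of August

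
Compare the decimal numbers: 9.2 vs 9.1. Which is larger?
9.2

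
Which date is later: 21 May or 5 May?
21 May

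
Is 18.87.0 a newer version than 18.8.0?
Yes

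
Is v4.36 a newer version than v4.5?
Yes. Version numbers are compared segment by segment as integers, not as decimals: minor version 36 > 5, so v4.36 > v4.5 (even though the decimal 4.36 < 4.5).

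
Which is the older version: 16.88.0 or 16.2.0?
16.2.0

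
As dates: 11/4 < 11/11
True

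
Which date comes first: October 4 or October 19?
October 4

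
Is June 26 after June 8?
Yes. Day 26 comes after day 8 in June — this is a date comparison, not a decimal one (the decimal 6.26 would be smaller than 6.8).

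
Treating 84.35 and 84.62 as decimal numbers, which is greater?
84.62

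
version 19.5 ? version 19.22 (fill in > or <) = <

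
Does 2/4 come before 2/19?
Yes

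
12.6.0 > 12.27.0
False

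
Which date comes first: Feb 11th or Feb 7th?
Feb 7th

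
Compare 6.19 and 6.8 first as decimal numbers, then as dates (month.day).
As decimals: 6.19 < 6.8. As dates: 6/19 is later than 6/8 (day 19 > day 8).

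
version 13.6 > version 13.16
False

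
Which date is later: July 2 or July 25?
July 25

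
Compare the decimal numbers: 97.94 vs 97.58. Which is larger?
97.94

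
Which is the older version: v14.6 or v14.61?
v14.6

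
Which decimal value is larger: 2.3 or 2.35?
2.35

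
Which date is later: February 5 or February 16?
February 16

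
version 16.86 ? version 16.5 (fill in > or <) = >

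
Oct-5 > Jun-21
True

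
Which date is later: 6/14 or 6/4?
6/14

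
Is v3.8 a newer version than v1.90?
Yes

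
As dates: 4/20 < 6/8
True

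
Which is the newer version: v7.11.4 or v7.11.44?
v7.11.44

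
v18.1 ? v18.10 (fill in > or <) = <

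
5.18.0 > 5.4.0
True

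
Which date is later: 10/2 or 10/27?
10/27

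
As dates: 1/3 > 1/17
False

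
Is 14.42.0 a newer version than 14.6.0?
Yes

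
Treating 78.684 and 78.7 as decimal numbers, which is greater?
78.7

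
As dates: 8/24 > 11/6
False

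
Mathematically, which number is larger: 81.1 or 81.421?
81.421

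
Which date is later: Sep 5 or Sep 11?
Sep 11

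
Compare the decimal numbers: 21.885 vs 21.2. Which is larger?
21.885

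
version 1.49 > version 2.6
False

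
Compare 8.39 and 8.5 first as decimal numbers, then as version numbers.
As decimals: 8.39 < 8.5. As versions: v8.39 > v8.5 (minor version 39 > 5).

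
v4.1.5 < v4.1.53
True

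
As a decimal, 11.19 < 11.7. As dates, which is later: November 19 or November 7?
November 19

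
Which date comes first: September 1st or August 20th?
August 20th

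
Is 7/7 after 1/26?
Yes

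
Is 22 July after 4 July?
Yes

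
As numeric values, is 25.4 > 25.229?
True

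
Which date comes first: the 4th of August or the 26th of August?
the 4th of August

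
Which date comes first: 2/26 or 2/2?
2/2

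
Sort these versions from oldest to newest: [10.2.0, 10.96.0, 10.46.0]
[10.2.0, 10.46.0, 10.96.0]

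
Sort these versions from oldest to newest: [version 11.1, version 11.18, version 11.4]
[version 11.1, version 11.4, version 11.18]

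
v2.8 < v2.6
False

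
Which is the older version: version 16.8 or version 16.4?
version 16.4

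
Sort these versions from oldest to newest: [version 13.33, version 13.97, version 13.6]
[version 13.6, version 13.33, version 13.97]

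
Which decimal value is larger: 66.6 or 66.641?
66.641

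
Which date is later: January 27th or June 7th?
June 7th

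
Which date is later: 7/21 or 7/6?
7/21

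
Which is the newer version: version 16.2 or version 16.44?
version 16.44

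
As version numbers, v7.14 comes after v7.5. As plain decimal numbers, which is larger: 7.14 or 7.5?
7.5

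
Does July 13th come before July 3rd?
No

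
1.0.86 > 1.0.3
True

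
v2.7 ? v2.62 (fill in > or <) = <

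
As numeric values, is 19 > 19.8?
False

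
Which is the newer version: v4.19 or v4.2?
v4.19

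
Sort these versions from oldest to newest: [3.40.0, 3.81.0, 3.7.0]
[3.7.0, 3.40.0, 3.81.0]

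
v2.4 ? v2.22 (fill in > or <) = <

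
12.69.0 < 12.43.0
False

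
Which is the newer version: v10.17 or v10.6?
v10.17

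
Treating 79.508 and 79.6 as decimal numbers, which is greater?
79.6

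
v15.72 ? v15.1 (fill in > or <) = >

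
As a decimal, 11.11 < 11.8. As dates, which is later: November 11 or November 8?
November 11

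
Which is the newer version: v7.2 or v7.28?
v7.28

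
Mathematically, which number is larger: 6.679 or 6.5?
6.679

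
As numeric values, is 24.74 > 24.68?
True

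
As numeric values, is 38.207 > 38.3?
False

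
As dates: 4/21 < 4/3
False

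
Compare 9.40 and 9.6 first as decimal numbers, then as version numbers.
As decimals: 9.40 < 9.6. As versions: v9.40 > v9.6 (minor version 40 > 6).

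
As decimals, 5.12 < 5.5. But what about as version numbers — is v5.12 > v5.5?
True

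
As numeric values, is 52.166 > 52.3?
False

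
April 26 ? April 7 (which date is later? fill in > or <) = >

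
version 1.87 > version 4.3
False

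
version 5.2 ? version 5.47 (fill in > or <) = <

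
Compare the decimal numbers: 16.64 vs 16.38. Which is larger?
16.64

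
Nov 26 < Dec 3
True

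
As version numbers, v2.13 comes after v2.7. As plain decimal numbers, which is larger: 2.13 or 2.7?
2.7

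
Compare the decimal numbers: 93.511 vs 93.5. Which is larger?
93.511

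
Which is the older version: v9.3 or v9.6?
v9.3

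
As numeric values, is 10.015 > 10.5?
False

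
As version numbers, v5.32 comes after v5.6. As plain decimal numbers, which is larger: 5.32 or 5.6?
5.6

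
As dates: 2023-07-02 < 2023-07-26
True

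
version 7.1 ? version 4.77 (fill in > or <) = >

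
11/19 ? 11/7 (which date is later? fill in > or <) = >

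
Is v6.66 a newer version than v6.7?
Yes. Version numbers are compared segment by segment as integers, not as decimals: minor version 66 > 7, so v6.66 > v6.7 (even though the decimal 6.66 < 6.7).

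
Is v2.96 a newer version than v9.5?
No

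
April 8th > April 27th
False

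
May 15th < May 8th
False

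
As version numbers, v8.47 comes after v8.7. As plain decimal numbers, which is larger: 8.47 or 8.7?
8.7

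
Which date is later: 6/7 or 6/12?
6/12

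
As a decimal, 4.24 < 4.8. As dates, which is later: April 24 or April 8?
April 24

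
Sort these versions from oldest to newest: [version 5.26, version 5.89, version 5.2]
[version 5.2, version 5.26, version 5.89]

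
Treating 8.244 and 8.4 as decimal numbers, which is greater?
8.4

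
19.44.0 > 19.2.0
True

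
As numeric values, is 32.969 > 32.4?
True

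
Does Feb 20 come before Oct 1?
Yes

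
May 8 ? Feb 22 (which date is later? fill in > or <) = >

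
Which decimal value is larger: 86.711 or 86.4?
86.711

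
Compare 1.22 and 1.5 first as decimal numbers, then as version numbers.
As decimals: 1.22 < 1.5. As versions: v1.22 > v1.5 (minor version 22 > 5).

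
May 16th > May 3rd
True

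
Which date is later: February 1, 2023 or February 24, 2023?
February 24, 2023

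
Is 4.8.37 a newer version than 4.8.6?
Yes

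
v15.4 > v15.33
False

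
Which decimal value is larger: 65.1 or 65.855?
65.855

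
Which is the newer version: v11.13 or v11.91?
v11.91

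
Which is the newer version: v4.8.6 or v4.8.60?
v4.8.60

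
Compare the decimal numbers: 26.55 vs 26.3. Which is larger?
26.55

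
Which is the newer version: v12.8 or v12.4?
v12.8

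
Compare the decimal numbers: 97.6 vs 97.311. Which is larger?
97.6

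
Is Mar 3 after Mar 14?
No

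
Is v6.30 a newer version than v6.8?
Yes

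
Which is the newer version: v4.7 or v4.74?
v4.74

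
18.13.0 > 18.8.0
True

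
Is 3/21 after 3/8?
Yes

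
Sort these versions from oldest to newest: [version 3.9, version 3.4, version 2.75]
[version 2.75, version 3.4, version 3.9]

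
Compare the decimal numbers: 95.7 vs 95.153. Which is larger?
95.7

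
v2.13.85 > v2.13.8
True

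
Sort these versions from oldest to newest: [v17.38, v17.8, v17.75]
[v17.8, v17.38, v17.75]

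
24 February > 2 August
False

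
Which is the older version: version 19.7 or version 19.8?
version 19.7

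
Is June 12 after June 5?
Yes. Day 12 comes after day 5 in June — this is a date comparison, not a decimal one (the decimal 6.12 would be smaller than 6.5).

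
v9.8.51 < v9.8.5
False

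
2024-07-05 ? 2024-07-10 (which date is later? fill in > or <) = <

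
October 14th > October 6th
True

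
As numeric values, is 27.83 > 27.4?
True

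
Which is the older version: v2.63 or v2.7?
v2.7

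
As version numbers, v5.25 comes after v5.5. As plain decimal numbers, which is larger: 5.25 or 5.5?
5.5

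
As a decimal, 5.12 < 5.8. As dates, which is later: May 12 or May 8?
May 12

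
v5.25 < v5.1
False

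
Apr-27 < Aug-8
True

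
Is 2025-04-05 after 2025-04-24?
No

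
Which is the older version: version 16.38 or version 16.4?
version 16.4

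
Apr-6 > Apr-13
False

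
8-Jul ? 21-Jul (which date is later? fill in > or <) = <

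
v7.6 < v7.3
False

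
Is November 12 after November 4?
Yes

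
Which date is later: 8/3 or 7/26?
8/3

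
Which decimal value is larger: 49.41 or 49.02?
49.41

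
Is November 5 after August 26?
Yes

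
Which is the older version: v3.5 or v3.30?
v3.5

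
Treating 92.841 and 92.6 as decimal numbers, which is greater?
92.841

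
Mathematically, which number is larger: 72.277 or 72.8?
72.8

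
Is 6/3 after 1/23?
Yes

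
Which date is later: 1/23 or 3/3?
3/3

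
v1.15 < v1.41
True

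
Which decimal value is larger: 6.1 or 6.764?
6.764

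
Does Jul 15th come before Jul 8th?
No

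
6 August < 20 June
False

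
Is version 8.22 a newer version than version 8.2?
Yes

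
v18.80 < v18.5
False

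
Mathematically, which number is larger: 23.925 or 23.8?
23.925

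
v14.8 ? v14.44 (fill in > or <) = <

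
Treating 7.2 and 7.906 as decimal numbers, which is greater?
7.906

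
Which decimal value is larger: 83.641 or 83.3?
83.641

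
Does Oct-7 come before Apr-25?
No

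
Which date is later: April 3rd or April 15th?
April 15th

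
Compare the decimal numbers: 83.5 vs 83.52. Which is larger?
83.52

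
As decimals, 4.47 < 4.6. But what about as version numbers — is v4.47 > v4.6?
True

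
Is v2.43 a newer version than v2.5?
Yes. Version numbers are compared segment by segment as integers, not as decimals: minor version 43 > 5, so v2.43 > v2.5 (even though the decimal 2.43 < 2.5).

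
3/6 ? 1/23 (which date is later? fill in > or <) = >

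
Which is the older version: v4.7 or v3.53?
v3.53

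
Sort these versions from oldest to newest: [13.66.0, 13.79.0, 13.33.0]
[13.33.0, 13.66.0, 13.79.0]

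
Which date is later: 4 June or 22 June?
22 June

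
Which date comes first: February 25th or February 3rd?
February 3rd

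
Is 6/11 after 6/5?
Yes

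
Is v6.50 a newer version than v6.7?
Yes. Version numbers are compared segment by segment as integers, not as decimals: minor version 50 > 7, so v6.50 > v6.7 (even though the decimal 6.50 < 6.7).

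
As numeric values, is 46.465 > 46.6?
False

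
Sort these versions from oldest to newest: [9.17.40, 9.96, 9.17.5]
[9.17.5, 9.17.40, 9.96]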